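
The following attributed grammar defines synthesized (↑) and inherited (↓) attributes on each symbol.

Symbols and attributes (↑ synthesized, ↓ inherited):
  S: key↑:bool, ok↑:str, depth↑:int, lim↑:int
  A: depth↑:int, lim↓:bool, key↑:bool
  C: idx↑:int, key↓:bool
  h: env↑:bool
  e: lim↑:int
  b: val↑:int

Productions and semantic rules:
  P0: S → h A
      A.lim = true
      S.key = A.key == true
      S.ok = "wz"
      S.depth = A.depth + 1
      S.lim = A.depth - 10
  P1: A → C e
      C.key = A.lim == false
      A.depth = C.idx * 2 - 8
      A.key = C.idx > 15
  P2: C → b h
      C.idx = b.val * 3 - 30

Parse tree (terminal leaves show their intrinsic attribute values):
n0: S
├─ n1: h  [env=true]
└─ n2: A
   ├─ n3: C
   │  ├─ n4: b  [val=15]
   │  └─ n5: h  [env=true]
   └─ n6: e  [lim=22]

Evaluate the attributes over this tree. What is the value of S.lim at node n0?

1. n1.env = true  [terminal]
2. n2.lim = true  [true]
3. n3.key = false  [A.lim == false]
4. n4.val = 15  [terminal]
5. n5.env = true  [terminal]
6. n3.idx = 15  [b.val * 3 - 30]
7. n6.lim = 22  [terminal]
8. n2.depth = 22  [C.idx * 2 - 8]
9. n2.key = false  [C.idx > 15]
10. n0.key = false  [A.key == true]
11. n0.ok = "wz"  ["wz"]
12. n0.depth = 23  [A.depth + 1]
13. n0.lim = 12  [A.depth - 10]

12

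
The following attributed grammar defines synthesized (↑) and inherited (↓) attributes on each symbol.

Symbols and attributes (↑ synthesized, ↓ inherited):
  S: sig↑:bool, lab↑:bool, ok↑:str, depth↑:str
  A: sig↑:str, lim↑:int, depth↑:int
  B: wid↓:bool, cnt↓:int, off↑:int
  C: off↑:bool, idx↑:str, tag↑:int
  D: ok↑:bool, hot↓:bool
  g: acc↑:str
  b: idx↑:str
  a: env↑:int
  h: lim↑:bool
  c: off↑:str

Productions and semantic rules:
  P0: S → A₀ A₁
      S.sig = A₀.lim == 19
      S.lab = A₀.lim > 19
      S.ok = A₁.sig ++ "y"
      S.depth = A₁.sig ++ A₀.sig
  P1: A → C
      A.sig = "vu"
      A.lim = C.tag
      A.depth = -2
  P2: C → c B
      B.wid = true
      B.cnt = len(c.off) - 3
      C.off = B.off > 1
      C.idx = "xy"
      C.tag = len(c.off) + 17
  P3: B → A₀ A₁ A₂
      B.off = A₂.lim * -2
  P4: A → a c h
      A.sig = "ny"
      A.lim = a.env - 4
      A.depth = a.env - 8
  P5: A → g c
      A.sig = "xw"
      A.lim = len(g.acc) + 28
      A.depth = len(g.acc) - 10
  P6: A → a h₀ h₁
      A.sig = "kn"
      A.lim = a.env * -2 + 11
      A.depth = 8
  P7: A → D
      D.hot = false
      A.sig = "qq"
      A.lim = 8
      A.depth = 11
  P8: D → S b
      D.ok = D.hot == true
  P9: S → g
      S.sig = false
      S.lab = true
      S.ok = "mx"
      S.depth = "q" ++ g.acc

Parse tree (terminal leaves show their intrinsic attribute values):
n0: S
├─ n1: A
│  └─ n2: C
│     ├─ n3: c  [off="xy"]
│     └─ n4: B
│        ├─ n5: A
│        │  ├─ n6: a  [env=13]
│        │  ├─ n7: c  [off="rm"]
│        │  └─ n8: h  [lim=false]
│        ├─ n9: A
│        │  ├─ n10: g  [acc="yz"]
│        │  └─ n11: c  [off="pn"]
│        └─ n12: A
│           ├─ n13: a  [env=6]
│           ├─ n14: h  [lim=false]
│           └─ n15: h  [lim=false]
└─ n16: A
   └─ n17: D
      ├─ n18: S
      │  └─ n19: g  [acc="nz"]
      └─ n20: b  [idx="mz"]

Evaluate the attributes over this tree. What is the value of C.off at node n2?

true

1. n3.off = "xy"  [terminal]
2. n4.wid = true  [true]
3. n4.cnt = -1  [len(c.off) - 3]
4. n6.env = 13  [terminal]
5. n7.off = "rm"  [terminal]
6. n8.lim = false  [terminal]
7. n5.sig = "ny"  ["ny"]
8. n5.lim = 9  [a.env - 4]
9. n5.depth = 5  [a.env - 8]
10. n10.acc = "yz"  [terminal]
11. n11.off = "pn"  [terminal]
12. n9.sig = "xw"  ["xw"]
13. n9.lim = 30  [len(g.acc) + 28]
14. n9.depth = -8  [len(g.acc) - 10]
15. n13.env = 6  [terminal]
16. n14.lim = false  [terminal]
17. n15.lim = false  [terminal]
18. n12.sig = "kn"  ["kn"]
19. n12.lim = -1  [a.env * -2 + 11]
20. n12.depth = 8  [8]
21. n4.off = 2  [A₂.lim * -2]
22. n2.off = true  [B.off > 1]
23. n2.idx = "xy"  ["xy"]
24. n2.tag = 19  [len(c.off) + 17]
25. n1.sig = "vu"  ["vu"]
26. n1.lim = 19  [C.tag]
27. n1.depth = -2  [-2]
28. n17.hot = false  [false]
29. n19.acc = "nz"  [terminal]
30. n18.sig = false  [false]
31. n18.lab = true  [true]
32. n18.ok = "mx"  ["mx"]
33. n18.depth = "qnz"  ["q" ++ g.acc]
34. n20.idx = "mz"  [terminal]
35. n17.ok = false  [D.hot == true]
36. n16.sig = "qq"  ["qq"]
37. n16.lim = 8  [8]
38. n16.depth = 11  [11]
39. n0.sig = true  [A₀.lim == 19]
40. n0.lab = false  [A₀.lim > 19]
41. n0.ok = "qqy"  [A₁.sig ++ "y"]
42. n0.depth = "qqvu"  [A₁.sig ++ A₀.sig]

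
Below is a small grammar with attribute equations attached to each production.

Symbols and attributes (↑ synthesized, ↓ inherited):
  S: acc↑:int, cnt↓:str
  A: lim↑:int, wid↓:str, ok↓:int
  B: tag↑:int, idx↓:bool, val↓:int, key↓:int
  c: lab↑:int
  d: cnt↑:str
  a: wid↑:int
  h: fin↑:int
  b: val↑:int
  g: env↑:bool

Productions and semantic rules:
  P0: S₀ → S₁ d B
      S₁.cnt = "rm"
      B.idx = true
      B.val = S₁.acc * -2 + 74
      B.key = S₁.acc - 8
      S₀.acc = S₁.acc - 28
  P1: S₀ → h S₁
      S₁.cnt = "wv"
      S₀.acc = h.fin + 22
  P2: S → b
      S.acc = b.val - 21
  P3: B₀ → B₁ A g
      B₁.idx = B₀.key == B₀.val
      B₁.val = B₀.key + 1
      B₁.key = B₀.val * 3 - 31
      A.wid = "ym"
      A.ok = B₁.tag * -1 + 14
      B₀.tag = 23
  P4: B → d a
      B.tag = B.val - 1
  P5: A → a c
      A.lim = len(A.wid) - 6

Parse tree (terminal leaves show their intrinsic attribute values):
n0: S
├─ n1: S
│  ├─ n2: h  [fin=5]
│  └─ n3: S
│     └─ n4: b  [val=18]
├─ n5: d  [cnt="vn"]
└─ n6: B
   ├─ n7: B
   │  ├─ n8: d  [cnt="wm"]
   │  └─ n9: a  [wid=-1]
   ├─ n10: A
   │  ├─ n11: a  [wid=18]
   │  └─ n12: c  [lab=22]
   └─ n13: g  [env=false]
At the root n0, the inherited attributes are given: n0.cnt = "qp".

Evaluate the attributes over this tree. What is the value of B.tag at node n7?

19

1. n0.cnt = "qp"  [given at root]
2. n1.cnt = "rm"  ["rm"]
3. n2.fin = 5  [terminal]
4. n3.cnt = "wv"  ["wv"]
5. n4.val = 18  [terminal]
6. n3.acc = -3  [b.val - 21]
7. n1.acc = 27  [h.fin + 22]
8. n5.cnt = "vn"  [terminal]
9. n6.idx = true  [true]
10. n6.val = 20  [S₁.acc * -2 + 74]
11. n6.key = 19  [S₁.acc - 8]
12. n7.idx = false  [B₀.key == B₀.val]
13. n7.val = 20  [B₀.key + 1]
14. n7.key = 29  [B₀.val * 3 - 31]
15. n8.cnt = "wm"  [terminal]
16. n9.wid = -1  [terminal]
17. n7.tag = 19  [B.val - 1]
18. n10.wid = "ym"  ["ym"]
19. n10.ok = -5  [B₁.tag * -1 + 14]
20. n11.wid = 18  [terminal]
21. n12.lab = 22  [terminal]
22. n10.lim = -4  [len(A.wid) - 6]
23. n13.env = false  [terminal]
24. n6.tag = 23  [23]
25. n0.acc = -1  [S₁.acc - 28]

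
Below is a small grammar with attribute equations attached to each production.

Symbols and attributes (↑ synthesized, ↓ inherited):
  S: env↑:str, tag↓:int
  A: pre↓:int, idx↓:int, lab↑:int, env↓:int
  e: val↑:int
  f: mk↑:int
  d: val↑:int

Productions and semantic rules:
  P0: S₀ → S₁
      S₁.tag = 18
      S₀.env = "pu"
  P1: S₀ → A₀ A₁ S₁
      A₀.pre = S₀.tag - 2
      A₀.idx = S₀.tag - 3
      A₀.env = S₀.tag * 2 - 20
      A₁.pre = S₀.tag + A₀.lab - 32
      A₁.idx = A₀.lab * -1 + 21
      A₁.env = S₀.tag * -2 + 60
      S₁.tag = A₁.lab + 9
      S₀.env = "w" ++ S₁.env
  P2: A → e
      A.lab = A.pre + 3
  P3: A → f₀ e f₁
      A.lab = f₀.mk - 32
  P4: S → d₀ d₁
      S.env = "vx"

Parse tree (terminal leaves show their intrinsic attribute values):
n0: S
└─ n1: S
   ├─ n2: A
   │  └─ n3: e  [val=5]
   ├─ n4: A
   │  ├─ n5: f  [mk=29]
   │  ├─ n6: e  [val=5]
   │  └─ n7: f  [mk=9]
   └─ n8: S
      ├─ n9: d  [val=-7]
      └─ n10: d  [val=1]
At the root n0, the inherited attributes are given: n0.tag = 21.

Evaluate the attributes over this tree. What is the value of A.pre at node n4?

1. n0.tag = 21  [given at root]
2. n1.tag = 18  [18]
3. n2.pre = 16  [S₀.tag - 2]
4. n2.idx = 15  [S₀.tag - 3]
5. n2.env = 16  [S₀.tag * 2 - 20]
6. n3.val = 5  [terminal]
7. n2.lab = 19  [A.pre + 3]
8. n4.pre = 5  [S₀.tag + A₀.lab - 32]
9. n4.idx = 2  [A₀.lab * -1 + 21]
10. n4.env = 24  [S₀.tag * -2 + 60]
11. n5.mk = 29  [terminal]
12. n6.val = 5  [terminal]
13. n7.mk = 9  [terminal]
14. n4.lab = -3  [f₀.mk - 32]
15. n8.tag = 6  [A₁.lab + 9]
16. n9.val = -7  [terminal]
17. n10.val = 1  [terminal]
18. n8.env = "vx"  ["vx"]
19. n1.env = "wvx"  ["w" ++ S₁.env]
20. n0.env = "pu"  ["pu"]

5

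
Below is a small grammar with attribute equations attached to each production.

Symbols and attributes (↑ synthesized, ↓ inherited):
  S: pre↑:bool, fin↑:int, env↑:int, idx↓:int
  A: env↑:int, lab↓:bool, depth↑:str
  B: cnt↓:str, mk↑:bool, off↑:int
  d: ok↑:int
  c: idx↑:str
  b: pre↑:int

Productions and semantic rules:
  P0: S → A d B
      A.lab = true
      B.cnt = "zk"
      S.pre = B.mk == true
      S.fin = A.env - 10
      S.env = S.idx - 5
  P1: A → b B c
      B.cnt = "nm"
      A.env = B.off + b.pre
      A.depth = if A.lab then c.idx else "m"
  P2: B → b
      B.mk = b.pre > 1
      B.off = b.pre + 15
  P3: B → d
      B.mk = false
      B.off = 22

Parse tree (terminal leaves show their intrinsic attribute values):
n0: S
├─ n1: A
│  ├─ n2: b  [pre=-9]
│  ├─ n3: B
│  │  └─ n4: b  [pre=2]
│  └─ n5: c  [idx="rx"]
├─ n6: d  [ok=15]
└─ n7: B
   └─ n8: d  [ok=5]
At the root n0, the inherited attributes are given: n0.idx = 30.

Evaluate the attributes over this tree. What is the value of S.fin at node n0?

1. n0.idx = 30  [given at root]
2. n1.lab = true  [true]
3. n2.pre = -9  [terminal]
4. n3.cnt = "nm"  ["nm"]
5. n4.pre = 2  [terminal]
6. n3.mk = true  [b.pre > 1]
7. n3.off = 17  [b.pre + 15]
8. n5.idx = "rx"  [terminal]
9. n1.env = 8  [B.off + b.pre]
10. n1.depth = "rx"  [if A.lab then c.idx else "m"]
11. n6.ok = 15  [terminal]
12. n7.cnt = "zk"  ["zk"]
13. n8.ok = 5  [terminal]
14. n7.mk = false  [false]
15. n7.off = 22  [22]
16. n0.pre = false  [B.mk == true]
17. n0.fin = -2  [A.env - 10]
18. n0.env = 25  [S.idx - 5]

-2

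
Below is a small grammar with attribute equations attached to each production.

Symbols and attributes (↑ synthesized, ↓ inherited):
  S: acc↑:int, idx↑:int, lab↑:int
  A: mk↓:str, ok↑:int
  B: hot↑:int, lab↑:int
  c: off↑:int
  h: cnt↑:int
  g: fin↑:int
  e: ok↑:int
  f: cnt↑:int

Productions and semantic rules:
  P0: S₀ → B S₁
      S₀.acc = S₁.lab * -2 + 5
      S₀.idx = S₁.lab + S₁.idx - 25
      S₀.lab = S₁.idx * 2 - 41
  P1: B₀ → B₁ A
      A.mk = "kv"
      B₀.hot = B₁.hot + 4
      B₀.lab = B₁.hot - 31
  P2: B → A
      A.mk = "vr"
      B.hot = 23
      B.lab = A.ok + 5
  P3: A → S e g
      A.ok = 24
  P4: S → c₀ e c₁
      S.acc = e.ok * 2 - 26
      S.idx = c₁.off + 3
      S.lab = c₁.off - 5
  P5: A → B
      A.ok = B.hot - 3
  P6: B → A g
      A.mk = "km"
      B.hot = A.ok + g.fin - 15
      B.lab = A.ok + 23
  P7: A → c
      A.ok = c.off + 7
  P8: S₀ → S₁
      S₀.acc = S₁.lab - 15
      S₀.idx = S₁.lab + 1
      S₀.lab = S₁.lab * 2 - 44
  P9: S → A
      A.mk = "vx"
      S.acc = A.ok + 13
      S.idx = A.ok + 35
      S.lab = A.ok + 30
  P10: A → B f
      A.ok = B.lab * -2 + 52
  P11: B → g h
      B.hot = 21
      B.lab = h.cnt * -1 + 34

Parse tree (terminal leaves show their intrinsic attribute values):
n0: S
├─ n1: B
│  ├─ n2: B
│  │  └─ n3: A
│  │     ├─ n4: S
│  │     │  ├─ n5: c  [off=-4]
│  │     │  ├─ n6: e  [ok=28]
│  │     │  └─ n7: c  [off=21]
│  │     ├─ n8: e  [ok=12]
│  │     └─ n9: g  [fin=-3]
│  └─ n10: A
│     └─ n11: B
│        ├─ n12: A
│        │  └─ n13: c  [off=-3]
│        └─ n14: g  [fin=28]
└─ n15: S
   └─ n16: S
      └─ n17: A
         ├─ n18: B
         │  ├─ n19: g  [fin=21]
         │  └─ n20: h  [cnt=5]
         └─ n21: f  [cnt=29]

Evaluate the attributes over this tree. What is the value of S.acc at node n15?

1. n3.mk = "vr"  ["vr"]
2. n5.off = -4  [terminal]
3. n6.ok = 28  [terminal]
4. n7.off = 21  [terminal]
5. n4.acc = 30  [e.ok * 2 - 26]
6. n4.idx = 24  [c₁.off + 3]
7. n4.lab = 16  [c₁.off - 5]
8. n8.ok = 12  [terminal]
9. n9.fin = -3  [terminal]
10. n3.ok = 24  [24]
11. n2.hot = 23  [23]
12. n2.lab = 29  [A.ok + 5]
13. n10.mk = "kv"  ["kv"]
14. n12.mk = "km"  ["km"]
15. n13.off = -3  [terminal]
16. n12.ok = 4  [c.off + 7]
17. n14.fin = 28  [terminal]
18. n11.hot = 17  [A.ok + g.fin - 15]
19. n11.lab = 27  [A.ok + 23]
20. n10.ok = 14  [B.hot - 3]
21. n1.hot = 27  [B₁.hot + 4]
22. n1.lab = -8  [B₁.hot - 31]
23. n17.mk = "vx"  ["vx"]
24. n19.fin = 21  [terminal]
25. n20.cnt = 5  [terminal]
26. n18.hot = 21  [21]
27. n18.lab = 29  [h.cnt * -1 + 34]
28. n21.cnt = 29  [terminal]
29. n17.ok = -6  [B.lab * -2 + 52]
30. n16.acc = 7  [A.ok + 13]
31. n16.idx = 29  [A.ok + 35]
32. n16.lab = 24  [A.ok + 30]
33. n15.acc = 9  [S₁.lab - 15]
34. n15.idx = 25  [S₁.lab + 1]
35. n15.lab = 4  [S₁.lab * 2 - 44]
36. n0.acc = -3  [S₁.lab * -2 + 5]
37. n0.idx = 4  [S₁.lab + S₁.idx - 25]
38. n0.lab = 9  [S₁.idx * 2 - 41]

9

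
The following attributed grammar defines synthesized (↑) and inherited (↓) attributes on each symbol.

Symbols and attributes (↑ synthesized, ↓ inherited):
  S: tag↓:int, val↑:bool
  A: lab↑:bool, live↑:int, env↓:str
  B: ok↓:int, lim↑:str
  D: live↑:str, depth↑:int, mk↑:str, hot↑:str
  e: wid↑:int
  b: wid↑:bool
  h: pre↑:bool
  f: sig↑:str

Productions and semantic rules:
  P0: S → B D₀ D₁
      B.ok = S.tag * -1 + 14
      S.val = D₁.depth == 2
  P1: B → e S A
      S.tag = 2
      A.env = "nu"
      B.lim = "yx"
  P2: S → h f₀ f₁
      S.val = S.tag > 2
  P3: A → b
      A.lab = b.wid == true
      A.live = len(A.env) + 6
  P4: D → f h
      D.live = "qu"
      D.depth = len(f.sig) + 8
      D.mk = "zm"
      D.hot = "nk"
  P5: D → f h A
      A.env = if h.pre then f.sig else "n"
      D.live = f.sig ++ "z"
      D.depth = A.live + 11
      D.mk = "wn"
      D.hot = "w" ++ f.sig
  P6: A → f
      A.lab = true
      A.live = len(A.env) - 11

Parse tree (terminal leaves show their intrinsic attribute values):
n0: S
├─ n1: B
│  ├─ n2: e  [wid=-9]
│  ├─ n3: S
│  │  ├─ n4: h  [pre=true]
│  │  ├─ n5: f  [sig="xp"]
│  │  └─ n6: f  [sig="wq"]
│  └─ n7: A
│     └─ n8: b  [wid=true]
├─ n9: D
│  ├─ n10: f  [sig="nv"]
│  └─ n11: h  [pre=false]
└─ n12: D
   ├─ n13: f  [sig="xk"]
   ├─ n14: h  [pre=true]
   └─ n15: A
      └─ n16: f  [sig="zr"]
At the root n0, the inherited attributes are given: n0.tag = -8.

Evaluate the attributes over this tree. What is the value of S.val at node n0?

true

1. n0.tag = -8  [given at root]
2. n1.ok = 22  [S.tag * -1 + 14]
3. n2.wid = -9  [terminal]
4. n3.tag = 2  [2]
5. n4.pre = true  [terminal]
6. n5.sig = "xp"  [terminal]
7. n6.sig = "wq"  [terminal]
8. n3.val = false  [S.tag > 2]
9. n7.env = "nu"  ["nu"]
10. n8.wid = true  [terminal]
11. n7.lab = true  [b.wid == true]
12. n7.live = 8  [len(A.env) + 6]
13. n1.lim = "yx"  ["yx"]
14. n10.sig = "nv"  [terminal]
15. n11.pre = false  [terminal]
16. n9.live = "qu"  ["qu"]
17. n9.depth = 10  [len(f.sig) + 8]
18. n9.mk = "zm"  ["zm"]
19. n9.hot = "nk"  ["nk"]
20. n13.sig = "xk"  [terminal]
21. n14.pre = true  [terminal]
22. n15.env = "xk"  [if h.pre then f.sig else "n"]
23. n16.sig = "zr"  [terminal]
24. n15.lab = true  [true]
25. n15.live = -9  [len(A.env) - 11]
26. n12.live = "xkz"  [f.sig ++ "z"]
27. n12.depth = 2  [A.live + 11]
28. n12.mk = "wn"  ["wn"]
29. n12.hot = "wxk"  ["w" ++ f.sig]
30. n0.val = true  [D₁.depth == 2]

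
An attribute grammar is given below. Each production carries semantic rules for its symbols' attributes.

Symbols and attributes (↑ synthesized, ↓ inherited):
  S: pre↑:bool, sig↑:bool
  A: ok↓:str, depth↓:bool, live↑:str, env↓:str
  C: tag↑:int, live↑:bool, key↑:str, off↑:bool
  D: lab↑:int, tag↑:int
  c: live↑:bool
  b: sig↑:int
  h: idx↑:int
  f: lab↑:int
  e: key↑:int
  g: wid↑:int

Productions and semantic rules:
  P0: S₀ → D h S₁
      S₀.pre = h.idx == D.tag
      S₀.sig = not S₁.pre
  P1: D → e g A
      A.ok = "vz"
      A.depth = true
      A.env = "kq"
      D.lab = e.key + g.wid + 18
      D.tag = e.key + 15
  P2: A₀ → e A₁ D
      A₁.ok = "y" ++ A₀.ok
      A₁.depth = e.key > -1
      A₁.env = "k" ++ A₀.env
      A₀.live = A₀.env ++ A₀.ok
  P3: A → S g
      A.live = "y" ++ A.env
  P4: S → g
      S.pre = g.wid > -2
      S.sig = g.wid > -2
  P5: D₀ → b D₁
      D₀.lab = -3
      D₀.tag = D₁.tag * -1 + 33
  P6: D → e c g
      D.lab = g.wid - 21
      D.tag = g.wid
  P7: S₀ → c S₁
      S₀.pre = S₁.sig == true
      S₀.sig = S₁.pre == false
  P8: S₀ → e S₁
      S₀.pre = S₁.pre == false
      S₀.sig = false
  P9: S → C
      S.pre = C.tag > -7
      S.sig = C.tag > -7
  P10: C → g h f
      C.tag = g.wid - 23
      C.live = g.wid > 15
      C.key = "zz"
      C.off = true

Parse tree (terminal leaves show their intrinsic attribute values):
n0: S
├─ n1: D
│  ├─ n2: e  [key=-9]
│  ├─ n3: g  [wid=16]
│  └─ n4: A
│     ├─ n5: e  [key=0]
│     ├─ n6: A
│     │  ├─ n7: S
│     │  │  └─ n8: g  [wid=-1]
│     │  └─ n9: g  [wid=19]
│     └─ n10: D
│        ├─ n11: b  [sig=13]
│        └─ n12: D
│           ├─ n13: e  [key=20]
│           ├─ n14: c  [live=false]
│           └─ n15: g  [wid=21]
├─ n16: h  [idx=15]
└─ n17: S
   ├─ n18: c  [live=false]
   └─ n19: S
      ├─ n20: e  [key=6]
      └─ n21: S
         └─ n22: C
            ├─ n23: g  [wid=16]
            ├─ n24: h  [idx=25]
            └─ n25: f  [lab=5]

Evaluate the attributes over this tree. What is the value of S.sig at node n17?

1. n2.key = -9  [terminal]
2. n3.wid = 16  [terminal]
3. n4.ok = "vz"  ["vz"]
4. n4.depth = true  [true]
5. n4.env = "kq"  ["kq"]
6. n5.key = 0  [terminal]
7. n6.ok = "yvz"  ["y" ++ A₀.ok]
8. n6.depth = true  [e.key > -1]
9. n6.env = "kkq"  ["k" ++ A₀.env]
10. n8.wid = -1  [terminal]
11. n7.pre = true  [g.wid > -2]
12. n7.sig = true  [g.wid > -2]
13. n9.wid = 19  [terminal]
14. n6.live = "ykkq"  ["y" ++ A.env]
15. n11.sig = 13  [terminal]
16. n13.key = 20  [terminal]
17. n14.live = false  [terminal]
18. n15.wid = 21  [terminal]
19. n12.lab = 0  [g.wid - 21]
20. n12.tag = 21  [g.wid]
21. n10.lab = -3  [-3]
22. n10.tag = 12  [D₁.tag * -1 + 33]
23. n4.live = "kqvz"  [A₀.env ++ A₀.ok]
24. n1.lab = 25  [e.key + g.wid + 18]
25. n1.tag = 6  [e.key + 15]
26. n16.idx = 15  [terminal]
27. n18.live = false  [terminal]
28. n20.key = 6  [terminal]
29. n23.wid = 16  [terminal]
30. n24.idx = 25  [terminal]
31. n25.lab = 5  [terminal]
32. n22.tag = -7  [g.wid - 23]
33. n22.live = true  [g.wid > 15]
34. n22.key = "zz"  ["zz"]
35. n22.off = true  [true]
36. n21.pre = false  [C.tag > -7]
37. n21.sig = false  [C.tag > -7]
38. n19.pre = true  [S₁.pre == false]
39. n19.sig = false  [false]
40. n17.pre = false  [S₁.sig == true]
41. n17.sig = false  [S₁.pre == false]
42. n0.pre = false  [h.idx == D.tag]
43. n0.sig = true  [not S₁.pre]

false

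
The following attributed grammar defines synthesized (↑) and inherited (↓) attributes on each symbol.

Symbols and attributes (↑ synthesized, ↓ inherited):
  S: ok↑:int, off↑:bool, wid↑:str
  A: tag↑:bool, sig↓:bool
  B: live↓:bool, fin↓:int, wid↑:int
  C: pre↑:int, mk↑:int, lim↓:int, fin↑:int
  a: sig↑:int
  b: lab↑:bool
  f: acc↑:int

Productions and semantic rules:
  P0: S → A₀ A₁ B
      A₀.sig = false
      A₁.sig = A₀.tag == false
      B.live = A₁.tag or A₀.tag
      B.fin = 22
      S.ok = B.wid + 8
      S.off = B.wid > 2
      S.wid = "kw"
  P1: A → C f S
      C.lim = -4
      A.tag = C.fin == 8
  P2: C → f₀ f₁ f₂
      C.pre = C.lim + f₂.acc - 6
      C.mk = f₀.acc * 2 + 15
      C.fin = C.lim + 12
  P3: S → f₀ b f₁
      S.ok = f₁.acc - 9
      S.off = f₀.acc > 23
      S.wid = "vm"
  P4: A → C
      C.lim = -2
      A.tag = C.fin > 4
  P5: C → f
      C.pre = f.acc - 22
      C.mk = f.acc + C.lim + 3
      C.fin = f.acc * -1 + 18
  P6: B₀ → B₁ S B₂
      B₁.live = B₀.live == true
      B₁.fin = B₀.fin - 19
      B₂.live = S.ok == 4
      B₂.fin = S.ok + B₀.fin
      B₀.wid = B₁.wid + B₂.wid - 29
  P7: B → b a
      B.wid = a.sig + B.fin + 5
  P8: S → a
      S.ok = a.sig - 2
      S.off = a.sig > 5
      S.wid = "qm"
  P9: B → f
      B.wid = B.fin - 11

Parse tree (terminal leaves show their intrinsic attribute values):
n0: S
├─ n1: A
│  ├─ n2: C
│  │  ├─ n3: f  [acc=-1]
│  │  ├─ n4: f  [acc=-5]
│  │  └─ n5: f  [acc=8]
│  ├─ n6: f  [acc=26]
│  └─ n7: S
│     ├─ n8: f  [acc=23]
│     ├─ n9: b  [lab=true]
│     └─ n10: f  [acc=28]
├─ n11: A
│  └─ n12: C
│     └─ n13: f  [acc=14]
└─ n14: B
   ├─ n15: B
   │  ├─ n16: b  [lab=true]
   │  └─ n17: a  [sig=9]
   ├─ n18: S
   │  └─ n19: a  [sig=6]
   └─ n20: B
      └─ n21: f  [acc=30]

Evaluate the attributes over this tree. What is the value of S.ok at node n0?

11

1. n1.sig = false  [false]
2. n2.lim = -4  [-4]
3. n3.acc = -1  [terminal]
4. n4.acc = -5  [terminal]
5. n5.acc = 8  [terminal]
6. n2.pre = -2  [C.lim + f₂.acc - 6]
7. n2.mk = 13  [f₀.acc * 2 + 15]
8. n2.fin = 8  [C.lim + 12]
9. n6.acc = 26  [terminal]
10. n8.acc = 23  [terminal]
11. n9.lab = true  [terminal]
12. n10.acc = 28  [terminal]
13. n7.ok = 19  [f₁.acc - 9]
14. n7.off = false  [f₀.acc > 23]
15. n7.wid = "vm"  ["vm"]
16. n1.tag = true  [C.fin == 8]
17. n11.sig = false  [A₀.tag == false]
18. n12.lim = -2  [-2]
19. n13.acc = 14  [terminal]
20. n12.pre = -8  [f.acc - 22]
21. n12.mk = 15  [f.acc + C.lim + 3]
22. n12.fin = 4  [f.acc * -1 + 18]
23. n11.tag = false  [C.fin > 4]
24. n14.live = true  [A₁.tag or A₀.tag]
25. n14.fin = 22  [22]
26. n15.live = true  [B₀.live == true]
27. n15.fin = 3  [B₀.fin - 19]
28. n16.lab = true  [terminal]
29. n17.sig = 9  [terminal]
30. n15.wid = 17  [a.sig + B.fin + 5]
31. n19.sig = 6  [terminal]
32. n18.ok = 4  [a.sig - 2]
33. n18.off = true  [a.sig > 5]
34. n18.wid = "qm"  ["qm"]
35. n20.live = true  [S.ok == 4]
36. n20.fin = 26  [S.ok + B₀.fin]
37. n21.acc = 30  [terminal]
38. n20.wid = 15  [B.fin - 11]
39. n14.wid = 3  [B₁.wid + B₂.wid - 29]
40. n0.ok = 11  [B.wid + 8]
41. n0.off = true  [B.wid > 2]
42. n0.wid = "kw"  ["kw"]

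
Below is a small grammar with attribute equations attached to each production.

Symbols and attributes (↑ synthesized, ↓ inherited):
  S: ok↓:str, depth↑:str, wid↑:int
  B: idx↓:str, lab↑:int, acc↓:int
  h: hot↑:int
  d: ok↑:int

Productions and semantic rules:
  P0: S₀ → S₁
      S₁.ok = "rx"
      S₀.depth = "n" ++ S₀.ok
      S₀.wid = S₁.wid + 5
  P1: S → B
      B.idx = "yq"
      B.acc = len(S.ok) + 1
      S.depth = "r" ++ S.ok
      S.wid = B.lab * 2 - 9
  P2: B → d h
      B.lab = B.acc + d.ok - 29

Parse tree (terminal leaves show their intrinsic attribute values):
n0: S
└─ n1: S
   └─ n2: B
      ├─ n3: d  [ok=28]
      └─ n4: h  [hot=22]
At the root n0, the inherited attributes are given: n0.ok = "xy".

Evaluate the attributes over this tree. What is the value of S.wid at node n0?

1. n0.ok = "xy"  [given at root]
2. n1.ok = "rx"  ["rx"]
3. n2.idx = "yq"  ["yq"]
4. n2.acc = 3  [len(S.ok) + 1]
5. n3.ok = 28  [terminal]
6. n4.hot = 22  [terminal]
7. n2.lab = 2  [B.acc + d.ok - 29]
8. n1.depth = "rrx"  ["r" ++ S.ok]
9. n1.wid = -5  [B.lab * 2 - 9]
10. n0.depth = "nxy"  ["n" ++ S₀.ok]
11. n0.wid = 0  [S₁.wid + 5]

0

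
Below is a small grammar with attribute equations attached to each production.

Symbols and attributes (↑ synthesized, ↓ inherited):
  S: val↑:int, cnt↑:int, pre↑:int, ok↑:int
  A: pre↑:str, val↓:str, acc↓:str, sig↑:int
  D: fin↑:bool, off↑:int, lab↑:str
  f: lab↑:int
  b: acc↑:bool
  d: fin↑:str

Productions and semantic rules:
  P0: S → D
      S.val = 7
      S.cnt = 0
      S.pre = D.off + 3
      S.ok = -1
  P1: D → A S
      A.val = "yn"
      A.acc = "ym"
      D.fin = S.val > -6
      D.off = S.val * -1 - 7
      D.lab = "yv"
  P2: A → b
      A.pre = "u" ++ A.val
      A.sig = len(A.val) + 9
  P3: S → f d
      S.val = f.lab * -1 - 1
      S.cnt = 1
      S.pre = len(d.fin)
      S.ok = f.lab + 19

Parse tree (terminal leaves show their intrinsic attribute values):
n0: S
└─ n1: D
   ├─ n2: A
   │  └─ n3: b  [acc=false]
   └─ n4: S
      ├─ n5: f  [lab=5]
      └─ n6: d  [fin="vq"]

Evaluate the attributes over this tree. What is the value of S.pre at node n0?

1. n2.val = "yn"  ["yn"]
2. n2.acc = "ym"  ["ym"]
3. n3.acc = false  [terminal]
4. n2.pre = "uyn"  ["u" ++ A.val]
5. n2.sig = 11  [len(A.val) + 9]
6. n5.lab = 5  [terminal]
7. n6.fin = "vq"  [terminal]
8. n4.val = -6  [f.lab * -1 - 1]
9. n4.cnt = 1  [1]
10. n4.pre = 2  [len(d.fin)]
11. n4.ok = 24  [f.lab + 19]
12. n1.fin = false  [S.val > -6]
13. n1.off = -1  [S.val * -1 - 7]
14. n1.lab = "yv"  ["yv"]
15. n0.val = 7  [7]
16. n0.cnt = 0  [0]
17. n0.pre = 2  [D.off + 3]
18. n0.ok = -1  [-1]

2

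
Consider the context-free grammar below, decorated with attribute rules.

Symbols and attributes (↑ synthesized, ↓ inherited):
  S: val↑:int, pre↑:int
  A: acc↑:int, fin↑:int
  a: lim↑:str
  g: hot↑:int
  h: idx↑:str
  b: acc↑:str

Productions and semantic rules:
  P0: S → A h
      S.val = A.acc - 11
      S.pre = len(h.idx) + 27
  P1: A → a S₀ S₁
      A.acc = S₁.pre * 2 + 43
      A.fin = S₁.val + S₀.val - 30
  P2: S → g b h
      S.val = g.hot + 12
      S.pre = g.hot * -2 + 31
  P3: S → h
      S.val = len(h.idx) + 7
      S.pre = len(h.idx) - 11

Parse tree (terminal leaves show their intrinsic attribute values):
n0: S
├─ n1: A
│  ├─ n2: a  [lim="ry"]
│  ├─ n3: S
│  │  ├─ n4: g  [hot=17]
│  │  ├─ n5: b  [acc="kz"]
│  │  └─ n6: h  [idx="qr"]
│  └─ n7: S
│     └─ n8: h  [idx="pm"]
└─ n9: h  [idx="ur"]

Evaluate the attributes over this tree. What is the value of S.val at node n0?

1. n2.lim = "ry"  [terminal]
2. n4.hot = 17  [terminal]
3. n5.acc = "kz"  [terminal]
4. n6.idx = "qr"  [terminal]
5. n3.val = 29  [g.hot + 12]
6. n3.pre = -3  [g.hot * -2 + 31]
7. n8.idx = "pm"  [terminal]
8. n7.val = 9  [len(h.idx) + 7]
9. n7.pre = -9  [len(h.idx) - 11]
10. n1.acc = 25  [S₁.pre * 2 + 43]
11. n1.fin = 8  [S₁.val + S₀.val - 30]
12. n9.idx = "ur"  [terminal]
13. n0.val = 14  [A.acc - 11]
14. n0.pre = 29  [len(h.idx) + 27]

14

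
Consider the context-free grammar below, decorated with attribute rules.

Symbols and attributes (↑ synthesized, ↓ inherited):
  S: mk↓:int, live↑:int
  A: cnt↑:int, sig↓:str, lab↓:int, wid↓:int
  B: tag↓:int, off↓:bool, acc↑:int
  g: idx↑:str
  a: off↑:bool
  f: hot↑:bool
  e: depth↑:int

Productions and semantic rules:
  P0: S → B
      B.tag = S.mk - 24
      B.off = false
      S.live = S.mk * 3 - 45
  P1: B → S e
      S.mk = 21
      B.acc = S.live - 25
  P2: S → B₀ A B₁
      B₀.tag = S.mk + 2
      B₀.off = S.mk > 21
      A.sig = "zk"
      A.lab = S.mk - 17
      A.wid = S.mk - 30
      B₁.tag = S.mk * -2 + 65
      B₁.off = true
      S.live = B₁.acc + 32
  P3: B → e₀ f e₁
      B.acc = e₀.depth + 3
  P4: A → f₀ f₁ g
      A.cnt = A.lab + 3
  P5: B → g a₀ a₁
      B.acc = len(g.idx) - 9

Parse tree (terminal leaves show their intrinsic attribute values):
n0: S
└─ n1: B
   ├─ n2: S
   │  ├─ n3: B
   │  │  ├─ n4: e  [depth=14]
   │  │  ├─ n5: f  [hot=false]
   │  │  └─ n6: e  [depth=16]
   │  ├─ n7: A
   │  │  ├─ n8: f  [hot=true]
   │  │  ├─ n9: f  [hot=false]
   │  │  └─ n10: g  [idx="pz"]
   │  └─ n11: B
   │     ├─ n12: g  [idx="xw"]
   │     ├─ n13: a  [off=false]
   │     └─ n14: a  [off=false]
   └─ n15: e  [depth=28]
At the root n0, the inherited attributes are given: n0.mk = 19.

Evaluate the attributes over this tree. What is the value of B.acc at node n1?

1. n0.mk = 19  [given at root]
2. n1.tag = -5  [S.mk - 24]
3. n1.off = false  [false]
4. n2.mk = 21  [21]
5. n3.tag = 23  [S.mk + 2]
6. n3.off = false  [S.mk > 21]
7. n4.depth = 14  [terminal]
8. n5.hot = false  [terminal]
9. n6.depth = 16  [terminal]
10. n3.acc = 17  [e₀.depth + 3]
11. n7.sig = "zk"  ["zk"]
12. n7.lab = 4  [S.mk - 17]
13. n7.wid = -9  [S.mk - 30]
14. n8.hot = true  [terminal]
15. n9.hot = false  [terminal]
16. n10.idx = "pz"  [terminal]
17. n7.cnt = 7  [A.lab + 3]
18. n11.tag = 23  [S.mk * -2 + 65]
19. n11.off = true  [true]
20. n12.idx = "xw"  [terminal]
21. n13.off = false  [terminal]
22. n14.off = false  [terminal]
23. n11.acc = -7  [len(g.idx) - 9]
24. n2.live = 25  [B₁.acc + 32]
25. n15.depth = 28  [terminal]
26. n1.acc = 0  [S.live - 25]
27. n0.live = 12  [S.mk * 3 - 45]

0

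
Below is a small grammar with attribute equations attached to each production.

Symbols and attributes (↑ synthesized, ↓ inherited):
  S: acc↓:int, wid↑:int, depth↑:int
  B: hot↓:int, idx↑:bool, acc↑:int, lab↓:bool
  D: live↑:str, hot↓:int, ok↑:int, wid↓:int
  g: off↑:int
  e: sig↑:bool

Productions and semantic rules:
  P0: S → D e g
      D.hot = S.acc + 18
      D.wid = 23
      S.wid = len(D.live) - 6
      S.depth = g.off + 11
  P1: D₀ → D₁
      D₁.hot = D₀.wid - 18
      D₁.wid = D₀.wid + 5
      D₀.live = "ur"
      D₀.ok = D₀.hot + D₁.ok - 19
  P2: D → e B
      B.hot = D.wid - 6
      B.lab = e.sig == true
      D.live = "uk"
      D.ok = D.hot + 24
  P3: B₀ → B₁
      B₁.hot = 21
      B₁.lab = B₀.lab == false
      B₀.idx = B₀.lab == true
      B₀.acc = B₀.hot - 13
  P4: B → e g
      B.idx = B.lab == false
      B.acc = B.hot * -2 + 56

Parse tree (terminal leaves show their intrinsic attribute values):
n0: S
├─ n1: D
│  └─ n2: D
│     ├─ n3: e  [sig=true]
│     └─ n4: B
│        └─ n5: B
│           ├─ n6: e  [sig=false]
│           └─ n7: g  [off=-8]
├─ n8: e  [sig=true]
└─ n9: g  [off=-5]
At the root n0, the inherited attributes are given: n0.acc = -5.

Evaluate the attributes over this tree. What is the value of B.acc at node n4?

9

1. n0.acc = -5  [given at root]
2. n1.hot = 13  [S.acc + 18]
3. n1.wid = 23  [23]
4. n2.hot = 5  [D₀.wid - 18]
5. n2.wid = 28  [D₀.wid + 5]
6. n3.sig = true  [terminal]
7. n4.hot = 22  [D.wid - 6]
8. n4.lab = true  [e.sig == true]
9. n5.hot = 21  [21]
10. n5.lab = false  [B₀.lab == false]
11. n6.sig = false  [terminal]
12. n7.off = -8  [terminal]
13. n5.idx = true  [B.lab == false]
14. n5.acc = 14  [B.hot * -2 + 56]
15. n4.idx = true  [B₀.lab == true]
16. n4.acc = 9  [B₀.hot - 13]
17. n2.live = "uk"  ["uk"]
18. n2.ok = 29  [D.hot + 24]
19. n1.live = "ur"  ["ur"]
20. n1.ok = 23  [D₀.hot + D₁.ok - 19]
21. n8.sig = true  [terminal]
22. n9.off = -5  [terminal]
23. n0.wid = -4  [len(D.live) - 6]
24. n0.depth = 6  [g.off + 11]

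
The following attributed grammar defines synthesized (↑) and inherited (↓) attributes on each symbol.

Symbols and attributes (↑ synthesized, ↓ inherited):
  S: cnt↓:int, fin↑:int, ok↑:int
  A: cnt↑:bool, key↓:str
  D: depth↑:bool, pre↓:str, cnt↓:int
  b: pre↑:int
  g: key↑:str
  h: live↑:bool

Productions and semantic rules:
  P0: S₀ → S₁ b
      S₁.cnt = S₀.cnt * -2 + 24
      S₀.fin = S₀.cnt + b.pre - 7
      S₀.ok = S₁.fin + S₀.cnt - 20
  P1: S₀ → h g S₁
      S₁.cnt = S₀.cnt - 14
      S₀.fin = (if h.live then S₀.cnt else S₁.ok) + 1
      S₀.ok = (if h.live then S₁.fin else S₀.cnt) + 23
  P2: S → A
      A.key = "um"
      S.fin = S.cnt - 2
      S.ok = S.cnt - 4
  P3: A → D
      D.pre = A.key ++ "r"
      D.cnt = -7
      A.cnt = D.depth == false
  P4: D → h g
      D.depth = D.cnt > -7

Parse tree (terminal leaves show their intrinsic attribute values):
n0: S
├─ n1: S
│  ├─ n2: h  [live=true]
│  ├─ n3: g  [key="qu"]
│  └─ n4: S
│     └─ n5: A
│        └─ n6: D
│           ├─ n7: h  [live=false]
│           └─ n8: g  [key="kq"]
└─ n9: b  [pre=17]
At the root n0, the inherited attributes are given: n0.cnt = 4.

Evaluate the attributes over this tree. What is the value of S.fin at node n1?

17

1. n0.cnt = 4  [given at root]
2. n1.cnt = 16  [S₀.cnt * -2 + 24]
3. n2.live = true  [terminal]
4. n3.key = "qu"  [terminal]
5. n4.cnt = 2  [S₀.cnt - 14]
6. n5.key = "um"  ["um"]
7. n6.pre = "umr"  [A.key ++ "r"]
8. n6.cnt = -7  [-7]
9. n7.live = false  [terminal]
10. n8.key = "kq"  [terminal]
11. n6.depth = false  [D.cnt > -7]
12. n5.cnt = true  [D.depth == false]
13. n4.fin = 0  [S.cnt - 2]
14. n4.ok = -2  [S.cnt - 4]
15. n1.fin = 17  [(if h.live then S₀.cnt else S₁.ok) + 1]
16. n1.ok = 23  [(if h.live then S₁.fin else S₀.cnt) + 23]
17. n9.pre = 17  [terminal]
18. n0.fin = 14  [S₀.cnt + b.pre - 7]
19. n0.ok = 1  [S₁.fin + S₀.cnt - 20]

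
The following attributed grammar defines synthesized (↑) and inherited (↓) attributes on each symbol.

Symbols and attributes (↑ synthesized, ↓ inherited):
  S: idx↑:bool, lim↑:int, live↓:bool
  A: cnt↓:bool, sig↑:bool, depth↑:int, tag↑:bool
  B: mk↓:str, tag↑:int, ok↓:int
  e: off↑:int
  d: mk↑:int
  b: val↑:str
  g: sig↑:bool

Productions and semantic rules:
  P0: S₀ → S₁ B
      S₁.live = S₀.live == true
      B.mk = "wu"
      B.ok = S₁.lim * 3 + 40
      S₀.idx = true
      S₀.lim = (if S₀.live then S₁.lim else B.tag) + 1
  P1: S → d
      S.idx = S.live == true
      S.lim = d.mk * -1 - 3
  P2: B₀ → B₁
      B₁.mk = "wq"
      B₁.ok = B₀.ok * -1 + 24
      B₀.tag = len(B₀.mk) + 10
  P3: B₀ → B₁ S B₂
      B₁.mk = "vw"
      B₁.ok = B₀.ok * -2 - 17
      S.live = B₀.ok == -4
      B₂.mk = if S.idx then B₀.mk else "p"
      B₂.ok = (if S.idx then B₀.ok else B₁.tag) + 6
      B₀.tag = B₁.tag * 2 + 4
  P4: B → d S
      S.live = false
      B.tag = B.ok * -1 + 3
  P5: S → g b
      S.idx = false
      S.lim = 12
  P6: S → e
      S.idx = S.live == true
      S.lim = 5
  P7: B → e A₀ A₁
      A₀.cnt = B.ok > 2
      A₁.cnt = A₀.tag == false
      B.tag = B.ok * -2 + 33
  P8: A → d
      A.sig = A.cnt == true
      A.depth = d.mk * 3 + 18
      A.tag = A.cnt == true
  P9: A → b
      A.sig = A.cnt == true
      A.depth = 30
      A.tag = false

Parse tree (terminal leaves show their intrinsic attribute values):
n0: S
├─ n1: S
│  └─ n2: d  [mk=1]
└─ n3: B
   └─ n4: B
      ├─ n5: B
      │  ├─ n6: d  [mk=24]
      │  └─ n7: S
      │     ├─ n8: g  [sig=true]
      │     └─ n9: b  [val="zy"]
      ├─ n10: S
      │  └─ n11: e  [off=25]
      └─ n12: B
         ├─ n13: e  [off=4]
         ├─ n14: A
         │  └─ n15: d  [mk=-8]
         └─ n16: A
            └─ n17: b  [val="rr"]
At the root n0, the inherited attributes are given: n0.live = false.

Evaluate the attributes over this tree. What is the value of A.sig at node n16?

true

1. n0.live = false  [given at root]
2. n1.live = false  [S₀.live == true]
3. n2.mk = 1  [terminal]
4. n1.idx = false  [S.live == true]
5. n1.lim = -4  [d.mk * -1 - 3]
6. n3.mk = "wu"  ["wu"]
7. n3.ok = 28  [S₁.lim * 3 + 40]
8. n4.mk = "wq"  ["wq"]
9. n4.ok = -4  [B₀.ok * -1 + 24]
10. n5.mk = "vw"  ["vw"]
11. n5.ok = -9  [B₀.ok * -2 - 17]
12. n6.mk = 24  [terminal]
13. n7.live = false  [false]
14. n8.sig = true  [terminal]
15. n9.val = "zy"  [terminal]
16. n7.idx = false  [false]
17. n7.lim = 12  [12]
18. n5.tag = 12  [B.ok * -1 + 3]
19. n10.live = true  [B₀.ok == -4]
20. n11.off = 25  [terminal]
21. n10.idx = true  [S.live == true]
22. n10.lim = 5  [5]
23. n12.mk = "wq"  [if S.idx then B₀.mk else "p"]
24. n12.ok = 2  [(if S.idx then B₀.ok else B₁.tag) + 6]
25. n13.off = 4  [terminal]
26. n14.cnt = false  [B.ok > 2]
27. n15.mk = -8  [terminal]
28. n14.sig = false  [A.cnt == true]
29. n14.depth = -6  [d.mk * 3 + 18]
30. n14.tag = false  [A.cnt == true]
31. n16.cnt = true  [A₀.tag == false]
32. n17.val = "rr"  [terminal]
33. n16.sig = true  [A.cnt == true]
34. n16.depth = 30  [30]
35. n16.tag = false  [false]
36. n12.tag = 29  [B.ok * -2 + 33]
37. n4.tag = 28  [B₁.tag * 2 + 4]
38. n3.tag = 12  [len(B₀.mk) + 10]
39. n0.idx = true  [true]
40. n0.lim = 13  [(if S₀.live then S₁.lim else B.tag) + 1]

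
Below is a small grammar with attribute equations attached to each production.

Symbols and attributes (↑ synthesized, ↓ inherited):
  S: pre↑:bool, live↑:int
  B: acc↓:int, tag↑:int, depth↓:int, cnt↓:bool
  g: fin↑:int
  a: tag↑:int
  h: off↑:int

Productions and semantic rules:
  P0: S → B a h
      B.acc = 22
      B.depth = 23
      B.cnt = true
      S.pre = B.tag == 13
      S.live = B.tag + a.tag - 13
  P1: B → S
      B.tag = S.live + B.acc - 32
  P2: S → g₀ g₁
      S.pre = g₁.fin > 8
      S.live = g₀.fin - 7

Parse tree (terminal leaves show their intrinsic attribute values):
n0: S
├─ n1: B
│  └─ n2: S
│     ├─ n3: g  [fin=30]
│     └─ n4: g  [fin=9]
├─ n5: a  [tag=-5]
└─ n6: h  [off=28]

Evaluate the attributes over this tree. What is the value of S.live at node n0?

1. n1.acc = 22  [22]
2. n1.depth = 23  [23]
3. n1.cnt = true  [true]
4. n3.fin = 30  [terminal]
5. n4.fin = 9  [terminal]
6. n2.pre = true  [g₁.fin > 8]
7. n2.live = 23  [g₀.fin - 7]
8. n1.tag = 13  [S.live + B.acc - 32]
9. n5.tag = -5  [terminal]
10. n6.off = 28  [terminal]
11. n0.pre = true  [B.tag == 13]
12. n0.live = -5  [B.tag + a.tag - 13]

-5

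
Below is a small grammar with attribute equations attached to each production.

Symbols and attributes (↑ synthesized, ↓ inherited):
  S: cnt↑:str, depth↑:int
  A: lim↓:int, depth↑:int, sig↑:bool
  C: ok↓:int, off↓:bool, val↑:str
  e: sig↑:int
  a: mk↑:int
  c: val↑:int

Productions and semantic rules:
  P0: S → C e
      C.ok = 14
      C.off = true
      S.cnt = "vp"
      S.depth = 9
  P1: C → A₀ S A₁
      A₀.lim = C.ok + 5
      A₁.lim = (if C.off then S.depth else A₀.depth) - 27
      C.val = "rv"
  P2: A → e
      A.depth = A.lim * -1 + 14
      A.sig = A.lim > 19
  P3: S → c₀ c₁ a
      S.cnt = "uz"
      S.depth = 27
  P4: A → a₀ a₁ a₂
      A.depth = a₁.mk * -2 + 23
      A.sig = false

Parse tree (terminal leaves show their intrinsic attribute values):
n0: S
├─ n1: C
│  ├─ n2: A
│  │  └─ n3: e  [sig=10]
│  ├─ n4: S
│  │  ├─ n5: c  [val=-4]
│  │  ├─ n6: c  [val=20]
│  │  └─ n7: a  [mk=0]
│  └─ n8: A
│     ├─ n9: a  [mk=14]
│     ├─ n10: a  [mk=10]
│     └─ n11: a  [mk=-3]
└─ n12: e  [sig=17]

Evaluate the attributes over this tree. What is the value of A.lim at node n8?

0

1. n1.ok = 14  [14]
2. n1.off = true  [true]
3. n2.lim = 19  [C.ok + 5]
4. n3.sig = 10  [terminal]
5. n2.depth = -5  [A.lim * -1 + 14]
6. n2.sig = false  [A.lim > 19]
7. n5.val = -4  [terminal]
8. n6.val = 20  [terminal]
9. n7.mk = 0  [terminal]
10. n4.cnt = "uz"  ["uz"]
11. n4.depth = 27  [27]
12. n8.lim = 0  [(if C.off then S.depth else A₀.depth) - 27]
13. n9.mk = 14  [terminal]
14. n10.mk = 10  [terminal]
15. n11.mk = -3  [terminal]
16. n8.depth = 3  [a₁.mk * -2 + 23]
17. n8.sig = false  [false]
18. n1.val = "rv"  ["rv"]
19. n12.sig = 17  [terminal]
20. n0.cnt = "vp"  ["vp"]
21. n0.depth = 9  [9]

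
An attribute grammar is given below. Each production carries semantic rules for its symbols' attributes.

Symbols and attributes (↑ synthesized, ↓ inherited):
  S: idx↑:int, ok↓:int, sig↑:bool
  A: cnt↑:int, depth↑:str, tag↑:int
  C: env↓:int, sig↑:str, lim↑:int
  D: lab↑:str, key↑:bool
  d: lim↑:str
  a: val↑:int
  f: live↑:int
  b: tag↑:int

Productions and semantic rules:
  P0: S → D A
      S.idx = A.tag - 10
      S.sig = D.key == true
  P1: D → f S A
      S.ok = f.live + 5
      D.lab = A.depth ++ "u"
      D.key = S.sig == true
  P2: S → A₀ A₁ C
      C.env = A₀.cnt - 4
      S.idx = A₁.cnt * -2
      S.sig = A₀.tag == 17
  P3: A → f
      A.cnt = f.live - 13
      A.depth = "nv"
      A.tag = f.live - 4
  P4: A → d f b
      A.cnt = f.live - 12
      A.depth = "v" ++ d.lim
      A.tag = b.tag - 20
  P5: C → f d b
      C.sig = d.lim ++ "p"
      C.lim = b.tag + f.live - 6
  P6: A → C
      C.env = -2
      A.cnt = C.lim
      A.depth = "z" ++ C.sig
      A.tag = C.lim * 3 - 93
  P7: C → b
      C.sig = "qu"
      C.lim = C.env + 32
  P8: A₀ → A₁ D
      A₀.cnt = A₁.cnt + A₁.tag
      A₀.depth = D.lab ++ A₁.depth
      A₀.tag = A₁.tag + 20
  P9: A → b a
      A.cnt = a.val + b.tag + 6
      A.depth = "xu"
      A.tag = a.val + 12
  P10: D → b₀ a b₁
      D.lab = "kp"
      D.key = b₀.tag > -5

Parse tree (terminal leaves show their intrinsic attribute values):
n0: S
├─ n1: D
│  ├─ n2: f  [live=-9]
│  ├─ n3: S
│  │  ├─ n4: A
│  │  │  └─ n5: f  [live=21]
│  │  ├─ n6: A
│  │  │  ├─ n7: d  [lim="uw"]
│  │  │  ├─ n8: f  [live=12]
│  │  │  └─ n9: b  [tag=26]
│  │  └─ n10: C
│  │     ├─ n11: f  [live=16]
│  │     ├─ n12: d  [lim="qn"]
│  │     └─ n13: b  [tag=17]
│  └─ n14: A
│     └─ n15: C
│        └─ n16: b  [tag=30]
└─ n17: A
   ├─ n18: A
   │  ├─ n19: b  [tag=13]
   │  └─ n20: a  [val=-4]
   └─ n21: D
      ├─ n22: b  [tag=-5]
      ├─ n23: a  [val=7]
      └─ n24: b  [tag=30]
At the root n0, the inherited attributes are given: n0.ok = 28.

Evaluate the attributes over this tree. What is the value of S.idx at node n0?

18

1. n0.ok = 28  [given at root]
2. n2.live = -9  [terminal]
3. n3.ok = -4  [f.live + 5]
4. n5.live = 21  [terminal]
5. n4.cnt = 8  [f.live - 13]
6. n4.depth = "nv"  ["nv"]
7. n4.tag = 17  [f.live - 4]
8. n7.lim = "uw"  [terminal]
9. n8.live = 12  [terminal]
10. n9.tag = 26  [terminal]
11. n6.cnt = 0  [f.live - 12]
12. n6.depth = "vuw"  ["v" ++ d.lim]
13. n6.tag = 6  [b.tag - 20]
14. n10.env = 4  [A₀.cnt - 4]
15. n11.live = 16  [terminal]
16. n12.lim = "qn"  [terminal]
17. n13.tag = 17  [terminal]
18. n10.sig = "qnp"  [d.lim ++ "p"]
19. n10.lim = 27  [b.tag + f.live - 6]
20. n3.idx = 0  [A₁.cnt * -2]
21. n3.sig = true  [A₀.tag == 17]
22. n15.env = -2  [-2]
23. n16.tag = 30  [terminal]
24. n15.sig = "qu"  ["qu"]
25. n15.lim = 30  [C.env + 32]
26. n14.cnt = 30  [C.lim]
27. n14.depth = "zqu"  ["z" ++ C.sig]
28. n14.tag = -3  [C.lim * 3 - 93]
29. n1.lab = "zquu"  [A.depth ++ "u"]
30. n1.key = true  [S.sig == true]
31. n19.tag = 13  [terminal]
32. n20.val = -4  [terminal]
33. n18.cnt = 15  [a.val + b.tag + 6]
34. n18.depth = "xu"  ["xu"]
35. n18.tag = 8  [a.val + 12]
36. n22.tag = -5  [terminal]
37. n23.val = 7  [terminal]
38. n24.tag = 30  [terminal]
39. n21.lab = "kp"  ["kp"]
40. n21.key = false  [b₀.tag > -5]
41. n17.cnt = 23  [A₁.cnt + A₁.tag]
42. n17.depth = "kpxu"  [D.lab ++ A₁.depth]
43. n17.tag = 28  [A₁.tag + 20]
44. n0.idx = 18  [A.tag - 10]
45. n0.sig = true  [D.key == true]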